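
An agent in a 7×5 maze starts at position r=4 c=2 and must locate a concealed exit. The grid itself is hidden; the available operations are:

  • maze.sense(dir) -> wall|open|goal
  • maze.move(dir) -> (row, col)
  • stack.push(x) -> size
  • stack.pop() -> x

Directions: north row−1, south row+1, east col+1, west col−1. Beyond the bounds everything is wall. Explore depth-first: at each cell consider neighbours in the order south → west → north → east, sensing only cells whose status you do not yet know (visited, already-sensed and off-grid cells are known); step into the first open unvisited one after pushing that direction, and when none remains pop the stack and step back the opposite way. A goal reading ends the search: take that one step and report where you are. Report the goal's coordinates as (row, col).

% maze.sense dir='south'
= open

% stack.push x='south'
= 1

% maze.move dir='south'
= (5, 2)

% maze.sense dir='south'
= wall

% maze.sense dir='west'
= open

% stack.push x='west'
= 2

% maze.move dir='west'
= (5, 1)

% maze.sense dir='south'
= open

% stack.push x='south'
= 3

% maze.move dir='south'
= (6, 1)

% maze.sense dir='west'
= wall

% stack.pop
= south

% maze.move dir='north'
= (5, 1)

% maze.sense dir='west'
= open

% stack.push x='west'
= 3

% maze.move dir='west'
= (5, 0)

% maze.sense dir='north'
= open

% stack.push x='north'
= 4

% maze.move dir='north'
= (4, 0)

% maze.sense dir='north'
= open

% stack.push x='north'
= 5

% maze.move dir='north'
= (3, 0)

% maze.sense dir='north'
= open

% stack.push x='north'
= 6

% maze.move dir='north'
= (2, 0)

% maze.sense dir='north'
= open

% stack.push x='north'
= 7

% maze.move dir='north'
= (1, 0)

% maze.sense dir='north'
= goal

% maze.move dir='north'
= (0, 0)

Answer: (0, 0)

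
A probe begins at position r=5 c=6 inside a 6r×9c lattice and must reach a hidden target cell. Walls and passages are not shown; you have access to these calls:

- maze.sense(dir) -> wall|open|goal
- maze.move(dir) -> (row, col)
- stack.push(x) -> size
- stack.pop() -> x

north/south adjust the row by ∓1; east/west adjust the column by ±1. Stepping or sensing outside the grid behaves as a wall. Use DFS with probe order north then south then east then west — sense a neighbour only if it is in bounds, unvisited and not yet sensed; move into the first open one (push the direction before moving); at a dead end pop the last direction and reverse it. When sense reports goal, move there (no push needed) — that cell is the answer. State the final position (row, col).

→ maze.sense(dir: north)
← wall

→ maze.sense(dir: east)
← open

→ stack.push(x: east)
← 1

→ maze.move(dir: east)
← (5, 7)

→ maze.sense(dir: north)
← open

→ stack.push(x: north)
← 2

→ maze.move(dir: north)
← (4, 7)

→ maze.sense(dir: north)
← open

→ stack.push(x: north)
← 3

→ maze.move(dir: north)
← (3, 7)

→ maze.sense(dir: north)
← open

→ stack.push(x: north)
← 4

→ maze.move(dir: north)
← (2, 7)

→ maze.sense(dir: north)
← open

→ stack.push(x: north)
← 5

→ maze.move(dir: north)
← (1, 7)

→ maze.sense(dir: north)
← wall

→ maze.sense(dir: east)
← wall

→ maze.sense(dir: west)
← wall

→ stack.pop()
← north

→ maze.move(dir: south)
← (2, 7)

→ maze.sense(dir: east)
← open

→ stack.push(x: east)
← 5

→ maze.move(dir: east)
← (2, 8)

→ maze.sense(dir: south)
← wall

→ stack.pop()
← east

→ maze.move(dir: west)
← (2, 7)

→ maze.sense(dir: west)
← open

→ stack.push(x: west)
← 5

→ maze.move(dir: west)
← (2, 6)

→ maze.sense(dir: south)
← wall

→ maze.sense(dir: west)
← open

→ stack.push(x: west)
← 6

→ maze.move(dir: west)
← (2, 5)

→ maze.sense(dir: north)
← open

→ stack.push(x: north)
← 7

→ maze.move(dir: north)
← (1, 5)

→ maze.sense(dir: north)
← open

→ stack.push(x: north)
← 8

→ maze.move(dir: north)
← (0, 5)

→ maze.sense(dir: east)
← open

→ stack.push(x: east)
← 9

→ maze.move(dir: east)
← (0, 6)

→ stack.pop()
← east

→ maze.move(dir: west)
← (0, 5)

→ maze.sense(dir: west)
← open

→ stack.push(x: west)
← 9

→ maze.move(dir: west)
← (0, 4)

→ maze.sense(dir: south)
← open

→ stack.push(x: south)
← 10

→ maze.move(dir: south)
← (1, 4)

→ maze.sense(dir: south)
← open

→ stack.push(x: south)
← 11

→ maze.move(dir: south)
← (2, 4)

→ maze.sense(dir: south)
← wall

→ maze.sense(dir: west)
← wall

→ stack.pop()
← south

→ maze.move(dir: north)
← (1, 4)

→ maze.sense(dir: west)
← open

→ stack.push(x: west)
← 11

→ maze.move(dir: west)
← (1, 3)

→ maze.sense(dir: north)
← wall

→ maze.sense(dir: west)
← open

→ stack.push(x: west)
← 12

→ maze.move(dir: west)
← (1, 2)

→ maze.sense(dir: north)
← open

→ stack.push(x: north)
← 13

→ maze.move(dir: north)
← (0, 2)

→ maze.sense(dir: west)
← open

→ stack.push(x: west)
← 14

→ maze.move(dir: west)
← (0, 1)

→ maze.sense(dir: south)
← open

→ stack.push(x: south)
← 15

→ maze.move(dir: south)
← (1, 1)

→ maze.sense(dir: south)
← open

→ stack.push(x: south)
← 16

→ maze.move(dir: south)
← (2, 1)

→ maze.sense(dir: south)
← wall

→ maze.sense(dir: east)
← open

→ stack.push(x: east)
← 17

→ maze.move(dir: east)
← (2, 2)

→ maze.sense(dir: south)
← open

→ stack.push(x: south)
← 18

→ maze.move(dir: south)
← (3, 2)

→ maze.sense(dir: south)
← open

→ stack.push(x: south)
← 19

→ maze.move(dir: south)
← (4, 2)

→ maze.sense(dir: south)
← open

→ stack.push(x: south)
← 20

→ maze.move(dir: south)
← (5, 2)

→ maze.sense(dir: east)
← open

→ stack.push(x: east)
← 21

→ maze.move(dir: east)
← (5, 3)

→ maze.sense(dir: north)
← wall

→ maze.sense(dir: east)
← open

→ stack.push(x: east)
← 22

→ maze.move(dir: east)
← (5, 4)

→ maze.sense(dir: north)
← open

→ stack.push(x: north)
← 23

→ maze.move(dir: north)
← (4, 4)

→ maze.sense(dir: east)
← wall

→ stack.pop()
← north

→ maze.move(dir: south)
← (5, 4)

→ maze.sense(dir: east)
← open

→ stack.push(x: east)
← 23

→ maze.move(dir: east)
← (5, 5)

→ stack.pop()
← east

→ maze.move(dir: west)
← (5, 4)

→ stack.pop()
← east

→ maze.move(dir: west)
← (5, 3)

→ stack.pop()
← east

→ maze.move(dir: west)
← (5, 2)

→ maze.sense(dir: west)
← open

→ stack.push(x: west)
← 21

→ maze.move(dir: west)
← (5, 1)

→ maze.sense(dir: north)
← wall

→ maze.sense(dir: west)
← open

→ stack.push(x: west)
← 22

→ maze.move(dir: west)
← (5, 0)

→ maze.sense(dir: north)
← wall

→ stack.pop()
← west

→ maze.move(dir: east)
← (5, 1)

→ stack.pop()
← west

→ maze.move(dir: east)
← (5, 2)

→ stack.pop()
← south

→ maze.move(dir: north)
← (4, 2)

→ stack.pop()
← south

→ maze.move(dir: north)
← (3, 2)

→ maze.sense(dir: east)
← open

→ stack.push(x: east)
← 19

→ maze.move(dir: east)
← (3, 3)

→ stack.pop()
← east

→ maze.move(dir: west)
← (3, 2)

→ stack.pop()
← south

→ maze.move(dir: north)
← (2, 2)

→ stack.pop()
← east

→ maze.move(dir: west)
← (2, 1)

→ maze.sense(dir: west)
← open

→ stack.push(x: west)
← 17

→ maze.move(dir: west)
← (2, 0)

→ maze.sense(dir: north)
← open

→ stack.push(x: north)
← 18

→ maze.move(dir: north)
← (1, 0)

→ maze.sense(dir: north)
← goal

→ maze.move(dir: north)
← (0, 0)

Answer: (0, 0)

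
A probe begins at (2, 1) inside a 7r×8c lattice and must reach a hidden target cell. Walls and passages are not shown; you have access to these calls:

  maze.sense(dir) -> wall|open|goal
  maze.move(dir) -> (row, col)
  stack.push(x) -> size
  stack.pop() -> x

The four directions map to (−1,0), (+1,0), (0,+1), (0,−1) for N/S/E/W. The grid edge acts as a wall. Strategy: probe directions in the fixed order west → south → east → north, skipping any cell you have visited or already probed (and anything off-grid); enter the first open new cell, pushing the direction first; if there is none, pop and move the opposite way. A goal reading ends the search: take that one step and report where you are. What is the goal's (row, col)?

I call sense using dir=west, → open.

Calling push using x=west, : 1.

Now I run move using dir=west, which returns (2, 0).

Next I call sense using dir=south, : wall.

I run sense using dir=north, — result: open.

I run push using x=north, which returns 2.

I use move using dir=north, → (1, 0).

Now I run sense using dir=east, — result: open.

Invoking push using x=east, and observe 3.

I try move using dir=east, and see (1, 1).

I use sense using dir=east, → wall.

I run sense using dir=north, and see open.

I invoke push using x=north, : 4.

I use move using dir=north, yielding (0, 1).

I run sense using dir=west, giving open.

I run push using x=west, yielding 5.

I use move using dir=west, and see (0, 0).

Invoking pop, which returns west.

Using move using dir=east, which returns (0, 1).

Invoking sense using dir=east, : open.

Using push using x=east, and observe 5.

I invoke move using dir=east, → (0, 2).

Calling sense using dir=east, and get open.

Invoking push using x=east, — result: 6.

Then move using dir=east, and get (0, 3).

Now I run sense using dir=south, yielding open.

I run push using x=south, — result: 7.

Calling move using dir=south, yielding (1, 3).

I use sense using dir=south, and get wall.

Next I call sense using dir=east, and get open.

Calling push using x=east, and get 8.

Using move using dir=east, and see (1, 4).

I invoke sense using dir=south, → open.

I run push using x=south, and see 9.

I use move using dir=south, and get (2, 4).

Now I run sense using dir=south, and see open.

I use push using x=south, which returns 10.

Next I call move using dir=south, yielding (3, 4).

I run sense using dir=west, which returns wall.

Next I call sense using dir=south, and see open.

Calling push using x=south, and observe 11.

Using move using dir=south, and see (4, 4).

Invoking sense using dir=west, → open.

I use push using x=west, → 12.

I call move using dir=west, and get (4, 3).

I run sense using dir=west, : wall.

Then sense using dir=south, and see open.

Next I call push using x=south, : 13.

Now I run move using dir=south, yielding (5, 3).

Then sense using dir=west, and observe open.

I run push using x=west, — result: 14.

I invoke move using dir=west, : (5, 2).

Invoking sense using dir=west, yielding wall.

I try sense using dir=south, giving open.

I run push using x=south, : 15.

I use move using dir=south, yielding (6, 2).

Next I call sense using dir=west, which returns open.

I invoke push using x=west, yielding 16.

Next I call move using dir=west, : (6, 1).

I try sense using dir=west, and observe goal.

I try move using dir=west, and get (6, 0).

Answer: (6, 0)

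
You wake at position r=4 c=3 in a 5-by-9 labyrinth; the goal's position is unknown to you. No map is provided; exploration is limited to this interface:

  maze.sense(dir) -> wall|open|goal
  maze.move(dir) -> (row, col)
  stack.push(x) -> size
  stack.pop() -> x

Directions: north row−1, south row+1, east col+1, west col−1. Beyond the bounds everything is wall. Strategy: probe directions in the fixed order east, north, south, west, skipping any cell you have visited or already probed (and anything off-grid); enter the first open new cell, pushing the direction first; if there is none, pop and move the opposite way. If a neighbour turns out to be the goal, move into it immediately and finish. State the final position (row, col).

~$ maze.sense east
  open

~$ stack.push east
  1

~$ maze.move east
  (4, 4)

~$ maze.sense east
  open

~$ stack.push east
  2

~$ maze.move east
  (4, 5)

~$ maze.sense east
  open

~$ stack.push east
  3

~$ maze.move east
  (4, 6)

~$ maze.sense east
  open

~$ stack.push east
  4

~$ maze.move east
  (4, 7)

~$ maze.sense east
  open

~$ stack.push east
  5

~$ maze.move east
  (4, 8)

~$ maze.sense north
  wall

~$ stack.pop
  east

~$ maze.move west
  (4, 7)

~$ maze.sense north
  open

~$ stack.push north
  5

~$ maze.move north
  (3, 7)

~$ maze.sense north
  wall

~$ maze.sense west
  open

~$ stack.push west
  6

~$ maze.move west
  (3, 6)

~$ maze.sense north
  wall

~$ maze.sense west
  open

~$ stack.push west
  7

~$ maze.move west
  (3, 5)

~$ maze.sense north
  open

~$ stack.push north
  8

~$ maze.move north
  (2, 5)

~$ maze.sense north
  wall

~$ maze.sense west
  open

~$ stack.push west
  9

~$ maze.move west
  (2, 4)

~$ maze.sense north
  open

~$ stack.push north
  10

~$ maze.move north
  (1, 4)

~$ maze.sense north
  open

~$ stack.push north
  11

~$ maze.move north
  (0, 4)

~$ maze.sense east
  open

~$ stack.push east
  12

~$ maze.move east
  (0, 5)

~$ maze.sense east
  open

~$ stack.push east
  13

~$ maze.move east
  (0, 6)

~$ maze.sense east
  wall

~$ maze.sense south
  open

~$ stack.push south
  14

~$ maze.move south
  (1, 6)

~$ maze.sense east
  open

~$ stack.push east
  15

~$ maze.move east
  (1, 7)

~$ maze.sense east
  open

~$ stack.push east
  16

~$ maze.move east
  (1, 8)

~$ maze.sense north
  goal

~$ maze.move north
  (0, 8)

Answer: (0, 8)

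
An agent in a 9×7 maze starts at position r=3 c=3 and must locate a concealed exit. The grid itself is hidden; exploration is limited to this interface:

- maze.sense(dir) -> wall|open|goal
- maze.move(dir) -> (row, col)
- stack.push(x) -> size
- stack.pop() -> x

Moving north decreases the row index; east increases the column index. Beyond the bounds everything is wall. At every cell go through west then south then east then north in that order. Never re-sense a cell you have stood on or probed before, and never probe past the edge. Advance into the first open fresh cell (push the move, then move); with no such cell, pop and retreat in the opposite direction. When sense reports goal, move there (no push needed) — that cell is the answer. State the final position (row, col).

Do: maze.sense[dir: west]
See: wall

Do: maze.sense[dir: south]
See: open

Do: stack.push[x: south]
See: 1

Do: maze.move[dir: south]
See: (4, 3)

Do: maze.sense[dir: west]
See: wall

Do: maze.sense[dir: south]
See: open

Do: stack.push[x: south]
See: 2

Do: maze.move[dir: south]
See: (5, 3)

Do: maze.sense[dir: west]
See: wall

Do: maze.sense[dir: south]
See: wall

Do: maze.sense[dir: east]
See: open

Do: stack.push[x: east]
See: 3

Do: maze.move[dir: east]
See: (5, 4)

Do: maze.sense[dir: south]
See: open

Do: stack.push[x: south]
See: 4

Do: maze.move[dir: south]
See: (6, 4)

Do: maze.sense[dir: south]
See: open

Do: stack.push[x: south]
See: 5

Do: maze.move[dir: south]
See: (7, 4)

Do: maze.sense[dir: west]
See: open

Do: stack.push[x: west]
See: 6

Do: maze.move[dir: west]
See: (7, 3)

Do: maze.sense[dir: west]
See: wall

Do: maze.sense[dir: south]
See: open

Do: stack.push[x: south]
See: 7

Do: maze.move[dir: south]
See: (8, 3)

Do: maze.sense[dir: west]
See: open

Do: stack.push[x: west]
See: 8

Do: maze.move[dir: west]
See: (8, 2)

Do: maze.sense[dir: west]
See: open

Do: stack.push[x: west]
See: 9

Do: maze.move[dir: west]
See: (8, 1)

Do: maze.sense[dir: west]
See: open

Do: stack.push[x: west]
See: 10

Do: maze.move[dir: west]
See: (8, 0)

Do: maze.sense[dir: north]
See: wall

Do: stack.pop[]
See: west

Do: maze.move[dir: east]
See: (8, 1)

Do: maze.sense[dir: north]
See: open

Do: stack.push[x: north]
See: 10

Do: maze.move[dir: north]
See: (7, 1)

Do: maze.sense[dir: north]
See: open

Do: stack.push[x: north]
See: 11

Do: maze.move[dir: north]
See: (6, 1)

Do: maze.sense[dir: west]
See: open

Do: stack.push[x: west]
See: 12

Do: maze.move[dir: west]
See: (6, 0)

Do: maze.sense[dir: north]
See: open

Do: stack.push[x: north]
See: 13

Do: maze.move[dir: north]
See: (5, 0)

Do: maze.sense[dir: east]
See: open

Do: stack.push[x: east]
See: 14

Do: maze.move[dir: east]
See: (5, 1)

Do: maze.sense[dir: north]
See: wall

Do: stack.pop[]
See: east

Do: maze.move[dir: west]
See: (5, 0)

Do: maze.sense[dir: north]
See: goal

Do: maze.move[dir: north]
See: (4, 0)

Answer: (4, 0)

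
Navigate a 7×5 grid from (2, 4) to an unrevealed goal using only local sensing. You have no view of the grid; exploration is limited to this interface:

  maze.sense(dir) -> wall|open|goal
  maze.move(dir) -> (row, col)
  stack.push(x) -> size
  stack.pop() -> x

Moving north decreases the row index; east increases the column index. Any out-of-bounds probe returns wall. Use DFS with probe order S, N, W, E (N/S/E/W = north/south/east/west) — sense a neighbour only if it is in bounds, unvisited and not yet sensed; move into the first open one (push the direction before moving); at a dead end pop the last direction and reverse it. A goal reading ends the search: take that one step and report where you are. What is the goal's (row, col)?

-- maze.sense(dir→south) -> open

-- stack.push(x→south) -> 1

-- maze.move(dir→south) -> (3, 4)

-- maze.sense(dir→south) -> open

-- stack.push(x→south) -> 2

-- maze.move(dir→south) -> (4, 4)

-- maze.sense(dir→south) -> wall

-- maze.sense(dir→west) -> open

-- stack.push(x→west) -> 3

-- maze.move(dir→west) -> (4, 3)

-- maze.sense(dir→south) -> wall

-- maze.sense(dir→north) -> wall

-- maze.sense(dir→west) -> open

-- stack.push(x→west) -> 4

-- maze.move(dir→west) -> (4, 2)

-- maze.sense(dir→south) -> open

-- stack.push(x→south) -> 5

-- maze.move(dir→south) -> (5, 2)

-- maze.sense(dir→south) -> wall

-- maze.sense(dir→west) -> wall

-- stack.pop() -> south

-- maze.move(dir→north) -> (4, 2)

-- maze.sense(dir→north) -> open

-- stack.push(x→north) -> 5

-- maze.move(dir→north) -> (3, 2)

-- maze.sense(dir→north) -> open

-- stack.push(x→north) -> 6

-- maze.move(dir→north) -> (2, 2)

-- maze.sense(dir→north) -> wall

-- maze.sense(dir→west) -> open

-- stack.push(x→west) -> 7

-- maze.move(dir→west) -> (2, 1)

-- maze.sense(dir→south) -> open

-- stack.push(x→south) -> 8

-- maze.move(dir→south) -> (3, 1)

-- maze.sense(dir→south) -> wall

-- maze.sense(dir→west) -> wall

-- stack.pop() -> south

-- maze.move(dir→north) -> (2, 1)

-- maze.sense(dir→north) -> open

-- stack.push(x→north) -> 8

-- maze.move(dir→north) -> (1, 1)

-- maze.sense(dir→north) -> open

-- stack.push(x→north) -> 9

-- maze.move(dir→north) -> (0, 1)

-- maze.sense(dir→west) -> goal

-- maze.move(dir→west) -> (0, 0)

Answer: (0, 0)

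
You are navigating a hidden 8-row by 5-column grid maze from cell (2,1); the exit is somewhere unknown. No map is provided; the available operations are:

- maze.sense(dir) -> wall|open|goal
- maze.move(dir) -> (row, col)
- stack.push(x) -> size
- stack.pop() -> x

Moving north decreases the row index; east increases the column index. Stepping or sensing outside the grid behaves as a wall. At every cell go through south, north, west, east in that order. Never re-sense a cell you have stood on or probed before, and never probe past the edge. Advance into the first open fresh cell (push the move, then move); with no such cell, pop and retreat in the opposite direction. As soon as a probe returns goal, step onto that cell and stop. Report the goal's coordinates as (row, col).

Action: maze.sense[dir='south']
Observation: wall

Action: maze.sense[dir='north']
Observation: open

Action: stack.push[x='north']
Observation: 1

Action: maze.move[dir='north']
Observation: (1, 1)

Action: maze.sense[dir='north']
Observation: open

Action: stack.push[x='north']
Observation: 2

Action: maze.move[dir='north']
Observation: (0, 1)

Action: maze.sense[dir='west']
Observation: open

Action: stack.push[x='west']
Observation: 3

Action: maze.move[dir='west']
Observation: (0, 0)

Action: maze.sense[dir='south']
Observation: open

Action: stack.push[x='south']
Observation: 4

Action: maze.move[dir='south']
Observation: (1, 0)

Action: maze.sense[dir='south']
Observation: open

Action: stack.push[x='south']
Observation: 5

Action: maze.move[dir='south']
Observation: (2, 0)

Action: maze.sense[dir='south']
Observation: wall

Action: stack.pop[]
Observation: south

Action: maze.move[dir='north']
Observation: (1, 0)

Action: stack.pop[]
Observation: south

Action: maze.move[dir='north']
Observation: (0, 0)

Action: stack.pop[]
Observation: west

Action: maze.move[dir='east']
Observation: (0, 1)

Action: maze.sense[dir='east']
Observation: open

Action: stack.push[x='east']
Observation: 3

Action: maze.move[dir='east']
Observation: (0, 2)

Action: maze.sense[dir='south']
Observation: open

Action: stack.push[x='south']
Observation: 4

Action: maze.move[dir='south']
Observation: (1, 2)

Action: maze.sense[dir='south']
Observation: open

Action: stack.push[x='south']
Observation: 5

Action: maze.move[dir='south']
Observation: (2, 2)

Action: maze.sense[dir='south']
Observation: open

Action: stack.push[x='south']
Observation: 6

Action: maze.move[dir='south']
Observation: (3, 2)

Action: maze.sense[dir='south']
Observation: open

Action: stack.push[x='south']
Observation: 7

Action: maze.move[dir='south']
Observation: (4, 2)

Action: maze.sense[dir='south']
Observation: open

Action: stack.push[x='south']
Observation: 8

Action: maze.move[dir='south']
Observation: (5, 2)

Action: maze.sense[dir='south']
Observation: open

Action: stack.push[x='south']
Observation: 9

Action: maze.move[dir='south']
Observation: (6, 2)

Action: maze.sense[dir='south']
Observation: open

Action: stack.push[x='south']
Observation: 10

Action: maze.move[dir='south']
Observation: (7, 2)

Action: maze.sense[dir='west']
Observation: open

Action: stack.push[x='west']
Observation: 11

Action: maze.move[dir='west']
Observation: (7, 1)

Action: maze.sense[dir='north']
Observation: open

Action: stack.push[x='north']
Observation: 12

Action: maze.move[dir='north']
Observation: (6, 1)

Action: maze.sense[dir='north']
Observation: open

Action: stack.push[x='north']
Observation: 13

Action: maze.move[dir='north']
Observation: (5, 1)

Action: maze.sense[dir='north']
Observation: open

Action: stack.push[x='north']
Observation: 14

Action: maze.move[dir='north']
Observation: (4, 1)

Action: maze.sense[dir='west']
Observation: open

Action: stack.push[x='west']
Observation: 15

Action: maze.move[dir='west']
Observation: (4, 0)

Action: maze.sense[dir='south']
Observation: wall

Action: stack.pop[]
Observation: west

Action: maze.move[dir='east']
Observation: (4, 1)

Action: stack.pop[]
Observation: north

Action: maze.move[dir='south']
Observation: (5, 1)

Action: stack.pop[]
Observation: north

Action: maze.move[dir='south']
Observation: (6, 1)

Action: maze.sense[dir='west']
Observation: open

Action: stack.push[x='west']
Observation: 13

Action: maze.move[dir='west']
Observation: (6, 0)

Action: maze.sense[dir='south']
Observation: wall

Action: stack.pop[]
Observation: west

Action: maze.move[dir='east']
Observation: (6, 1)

Action: stack.pop[]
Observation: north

Action: maze.move[dir='south']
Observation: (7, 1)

Action: stack.pop[]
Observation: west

Action: maze.move[dir='east']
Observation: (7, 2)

Action: maze.sense[dir='east']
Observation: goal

Action: maze.move[dir='east']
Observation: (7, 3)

Answer: (7, 3)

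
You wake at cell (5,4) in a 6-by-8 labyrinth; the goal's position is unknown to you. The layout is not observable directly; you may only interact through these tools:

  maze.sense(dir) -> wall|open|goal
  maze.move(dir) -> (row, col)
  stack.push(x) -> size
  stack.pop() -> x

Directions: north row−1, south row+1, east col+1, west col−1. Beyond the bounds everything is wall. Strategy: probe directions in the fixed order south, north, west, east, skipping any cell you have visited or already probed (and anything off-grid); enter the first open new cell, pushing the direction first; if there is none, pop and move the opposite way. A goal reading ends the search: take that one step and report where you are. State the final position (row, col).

$ sense dir→north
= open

$ push x→north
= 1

$ move dir→north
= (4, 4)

$ sense dir→north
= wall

$ sense dir→west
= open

$ push x→west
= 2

$ move dir→west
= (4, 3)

$ sense dir→south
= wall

$ sense dir→north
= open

$ push x→north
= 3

$ move dir→north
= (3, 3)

$ sense dir→north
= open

$ push x→north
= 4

$ move dir→north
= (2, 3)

$ sense dir→north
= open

$ push x→north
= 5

$ move dir→north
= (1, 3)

$ sense dir→north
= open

$ push x→north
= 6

$ move dir→north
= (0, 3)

$ sense dir→west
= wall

$ sense dir→east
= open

$ push x→east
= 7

$ move dir→east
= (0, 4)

$ sense dir→south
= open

$ push x→south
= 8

$ move dir→south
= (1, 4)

$ sense dir→south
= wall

$ sense dir→east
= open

$ push x→east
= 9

$ move dir→east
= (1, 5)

$ sense dir→south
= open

$ push x→south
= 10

$ move dir→south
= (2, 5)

$ sense dir→south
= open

$ push x→south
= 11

$ move dir→south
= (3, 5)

$ sense dir→south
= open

$ push x→south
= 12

$ move dir→south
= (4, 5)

$ sense dir→south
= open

$ push x→south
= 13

$ move dir→south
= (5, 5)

$ sense dir→east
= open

$ push x→east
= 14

$ move dir→east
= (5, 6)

$ sense dir→north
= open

$ push x→north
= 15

$ move dir→north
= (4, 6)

$ sense dir→north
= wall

$ sense dir→east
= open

$ push x→east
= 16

$ move dir→east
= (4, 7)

$ sense dir→south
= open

$ push x→south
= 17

$ move dir→south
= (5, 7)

$ pop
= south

$ move dir→north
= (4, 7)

$ sense dir→north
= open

$ push x→north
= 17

$ move dir→north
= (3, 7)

$ sense dir→north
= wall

$ pop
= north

$ move dir→south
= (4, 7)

$ pop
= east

$ move dir→west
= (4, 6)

$ pop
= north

$ move dir→south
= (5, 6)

$ pop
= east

$ move dir→west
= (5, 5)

$ pop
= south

$ move dir→north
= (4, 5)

$ pop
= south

$ move dir→north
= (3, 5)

$ pop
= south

$ move dir→north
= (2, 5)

$ sense dir→east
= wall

$ pop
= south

$ move dir→north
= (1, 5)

$ sense dir→north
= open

$ push x→north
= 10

$ move dir→north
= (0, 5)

$ sense dir→east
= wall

$ pop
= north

$ move dir→south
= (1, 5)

$ sense dir→east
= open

$ push x→east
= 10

$ move dir→east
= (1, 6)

$ sense dir→east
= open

$ push x→east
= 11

$ move dir→east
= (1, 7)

$ sense dir→north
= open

$ push x→north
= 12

$ move dir→north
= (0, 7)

$ pop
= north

$ move dir→south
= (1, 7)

$ pop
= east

$ move dir→west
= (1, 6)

$ pop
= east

$ move dir→west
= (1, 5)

$ pop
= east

$ move dir→west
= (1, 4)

$ pop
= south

$ move dir→north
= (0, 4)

$ pop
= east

$ move dir→west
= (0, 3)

$ pop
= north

$ move dir→south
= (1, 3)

$ sense dir→west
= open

$ push x→west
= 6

$ move dir→west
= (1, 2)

$ sense dir→south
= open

$ push x→south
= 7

$ move dir→south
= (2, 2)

$ sense dir→south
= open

$ push x→south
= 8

$ move dir→south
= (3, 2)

$ sense dir→south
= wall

$ sense dir→west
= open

$ push x→west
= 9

$ move dir→west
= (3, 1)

$ sense dir→south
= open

$ push x→south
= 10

$ move dir→south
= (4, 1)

$ sense dir→south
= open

$ push x→south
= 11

$ move dir→south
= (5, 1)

$ sense dir→west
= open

$ push x→west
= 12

$ move dir→west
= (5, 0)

$ sense dir→north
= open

$ push x→north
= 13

$ move dir→north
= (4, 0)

$ sense dir→north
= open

$ push x→north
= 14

$ move dir→north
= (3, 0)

$ sense dir→north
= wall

$ pop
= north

$ move dir→south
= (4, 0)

$ pop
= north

$ move dir→south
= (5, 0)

$ pop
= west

$ move dir→east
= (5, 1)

$ sense dir→east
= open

$ push x→east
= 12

$ move dir→east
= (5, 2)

$ pop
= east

$ move dir→west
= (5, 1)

$ pop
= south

$ move dir→north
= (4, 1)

$ pop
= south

$ move dir→north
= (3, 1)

$ sense dir→north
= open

$ push x→north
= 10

$ move dir→north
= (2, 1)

$ sense dir→north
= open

$ push x→north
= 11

$ move dir→north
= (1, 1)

$ sense dir→north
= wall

$ sense dir→west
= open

$ push x→west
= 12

$ move dir→west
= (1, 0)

$ sense dir→north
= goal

$ move dir→north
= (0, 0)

Answer: (0, 0)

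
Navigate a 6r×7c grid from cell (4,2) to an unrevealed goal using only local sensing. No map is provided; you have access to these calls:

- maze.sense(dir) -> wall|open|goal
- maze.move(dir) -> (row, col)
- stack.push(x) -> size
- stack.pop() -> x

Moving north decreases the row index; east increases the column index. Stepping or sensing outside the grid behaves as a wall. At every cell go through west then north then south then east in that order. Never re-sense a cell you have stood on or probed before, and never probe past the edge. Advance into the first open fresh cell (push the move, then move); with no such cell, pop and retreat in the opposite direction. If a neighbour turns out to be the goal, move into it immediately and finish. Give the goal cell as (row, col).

$ sense dir→west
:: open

$ push x→west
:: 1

$ move dir→west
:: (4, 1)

$ sense dir→west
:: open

$ push x→west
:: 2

$ move dir→west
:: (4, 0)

$ sense dir→north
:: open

$ push x→north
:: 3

$ move dir→north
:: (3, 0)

$ sense dir→north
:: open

$ push x→north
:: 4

$ move dir→north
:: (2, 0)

$ sense dir→north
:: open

$ push x→north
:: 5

$ move dir→north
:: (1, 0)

$ sense dir→north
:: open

$ push x→north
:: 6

$ move dir→north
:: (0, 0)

$ sense dir→east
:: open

$ push x→east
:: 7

$ move dir→east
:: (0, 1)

$ sense dir→south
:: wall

$ sense dir→east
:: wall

$ pop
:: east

$ move dir→west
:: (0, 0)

$ pop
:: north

$ move dir→south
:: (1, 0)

$ pop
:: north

$ move dir→south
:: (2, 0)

$ sense dir→east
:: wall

$ pop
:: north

$ move dir→south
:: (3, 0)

$ sense dir→east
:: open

$ push x→east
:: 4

$ move dir→east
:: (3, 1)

$ sense dir→east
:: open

$ push x→east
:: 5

$ move dir→east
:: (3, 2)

$ sense dir→north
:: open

$ push x→north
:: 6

$ move dir→north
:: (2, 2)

$ sense dir→north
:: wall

$ sense dir→east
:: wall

$ pop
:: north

$ move dir→south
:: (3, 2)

$ sense dir→east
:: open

$ push x→east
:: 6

$ move dir→east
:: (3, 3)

$ sense dir→south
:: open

$ push x→south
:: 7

$ move dir→south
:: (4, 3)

$ sense dir→south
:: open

$ push x→south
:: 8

$ move dir→south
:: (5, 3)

$ sense dir→west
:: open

$ push x→west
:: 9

$ move dir→west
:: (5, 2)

$ sense dir→west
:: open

$ push x→west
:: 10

$ move dir→west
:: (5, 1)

$ sense dir→west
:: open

$ push x→west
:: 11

$ move dir→west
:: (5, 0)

$ pop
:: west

$ move dir→east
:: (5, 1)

$ pop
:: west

$ move dir→east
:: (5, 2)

$ pop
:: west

$ move dir→east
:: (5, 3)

$ sense dir→east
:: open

$ push x→east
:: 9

$ move dir→east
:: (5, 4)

$ sense dir→north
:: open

$ push x→north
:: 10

$ move dir→north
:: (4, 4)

$ sense dir→north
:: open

$ push x→north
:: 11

$ move dir→north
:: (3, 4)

$ sense dir→north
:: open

$ push x→north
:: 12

$ move dir→north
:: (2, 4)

$ sense dir→north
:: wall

$ sense dir→east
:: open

$ push x→east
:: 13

$ move dir→east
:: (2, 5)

$ sense dir→north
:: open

$ push x→north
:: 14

$ move dir→north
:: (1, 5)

$ sense dir→north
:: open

$ push x→north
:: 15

$ move dir→north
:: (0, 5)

$ sense dir→west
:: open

$ push x→west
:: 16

$ move dir→west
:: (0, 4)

$ sense dir→west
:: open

$ push x→west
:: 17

$ move dir→west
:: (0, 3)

$ sense dir→south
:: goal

$ move dir→south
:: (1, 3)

Answer: (1, 3)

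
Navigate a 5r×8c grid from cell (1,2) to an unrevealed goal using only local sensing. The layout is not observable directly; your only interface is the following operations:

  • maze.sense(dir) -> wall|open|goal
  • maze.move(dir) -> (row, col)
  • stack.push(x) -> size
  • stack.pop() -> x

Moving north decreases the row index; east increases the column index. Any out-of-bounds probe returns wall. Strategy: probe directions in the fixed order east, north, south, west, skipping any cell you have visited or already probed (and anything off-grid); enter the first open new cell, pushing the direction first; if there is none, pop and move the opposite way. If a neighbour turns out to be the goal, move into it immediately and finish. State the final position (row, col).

>>> sense dir=east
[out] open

>>> push x=east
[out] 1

>>> move dir=east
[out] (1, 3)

>>> sense dir=east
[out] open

>>> push x=east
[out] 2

>>> move dir=east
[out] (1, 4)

>>> sense dir=east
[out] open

>>> push x=east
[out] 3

>>> move dir=east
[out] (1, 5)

>>> sense dir=east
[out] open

>>> push x=east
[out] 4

>>> move dir=east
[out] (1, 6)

>>> sense dir=east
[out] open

>>> push x=east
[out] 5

>>> move dir=east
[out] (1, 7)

>>> sense dir=north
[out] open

>>> push x=north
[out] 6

>>> move dir=north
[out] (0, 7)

>>> sense dir=west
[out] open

>>> push x=west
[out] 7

>>> move dir=west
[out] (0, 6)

>>> sense dir=west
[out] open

>>> push x=west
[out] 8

>>> move dir=west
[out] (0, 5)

>>> sense dir=west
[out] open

>>> push x=west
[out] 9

>>> move dir=west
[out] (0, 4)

>>> sense dir=west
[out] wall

>>> pop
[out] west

>>> move dir=east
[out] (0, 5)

>>> pop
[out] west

>>> move dir=east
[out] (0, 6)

>>> pop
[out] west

>>> move dir=east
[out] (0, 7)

>>> pop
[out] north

>>> move dir=south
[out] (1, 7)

>>> sense dir=south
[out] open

>>> push x=south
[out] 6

>>> move dir=south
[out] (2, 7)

>>> sense dir=south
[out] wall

>>> sense dir=west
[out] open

>>> push x=west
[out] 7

>>> move dir=west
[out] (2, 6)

>>> sense dir=south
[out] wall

>>> sense dir=west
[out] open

>>> push x=west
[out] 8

>>> move dir=west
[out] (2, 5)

>>> sense dir=south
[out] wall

>>> sense dir=west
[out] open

>>> push x=west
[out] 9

>>> move dir=west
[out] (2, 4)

>>> sense dir=south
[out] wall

>>> sense dir=west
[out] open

>>> push x=west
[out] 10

>>> move dir=west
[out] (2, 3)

>>> sense dir=south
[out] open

>>> push x=south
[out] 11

>>> move dir=south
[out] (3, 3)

>>> sense dir=south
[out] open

>>> push x=south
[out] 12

>>> move dir=south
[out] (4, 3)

>>> sense dir=east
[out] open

>>> push x=east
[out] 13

>>> move dir=east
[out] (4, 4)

>>> sense dir=east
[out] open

>>> push x=east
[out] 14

>>> move dir=east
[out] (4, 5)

>>> sense dir=east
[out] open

>>> push x=east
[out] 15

>>> move dir=east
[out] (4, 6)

>>> sense dir=east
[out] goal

>>> move dir=east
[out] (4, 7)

Answer: (4, 7)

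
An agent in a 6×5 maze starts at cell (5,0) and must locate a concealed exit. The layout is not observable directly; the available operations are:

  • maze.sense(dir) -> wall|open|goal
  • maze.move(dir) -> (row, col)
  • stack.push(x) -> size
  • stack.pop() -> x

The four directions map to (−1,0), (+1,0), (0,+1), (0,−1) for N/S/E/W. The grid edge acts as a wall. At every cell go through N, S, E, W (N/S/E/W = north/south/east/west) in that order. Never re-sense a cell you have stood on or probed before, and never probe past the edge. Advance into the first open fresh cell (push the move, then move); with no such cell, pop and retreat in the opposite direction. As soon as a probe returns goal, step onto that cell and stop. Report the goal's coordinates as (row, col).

% 1. maze.sense(north) ~> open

% 2. stack.push(north) ~> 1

% 3. maze.move(north) ~> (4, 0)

% 4. maze.sense(north) ~> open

% 5. stack.push(north) ~> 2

% 6. maze.move(north) ~> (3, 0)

% 7. maze.sense(north) ~> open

% 8. stack.push(north) ~> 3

% 9. maze.move(north) ~> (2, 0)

% 10. maze.sense(north) ~> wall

% 11. maze.sense(east) ~> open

% 12. stack.push(east) ~> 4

% 13. maze.move(east) ~> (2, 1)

% 14. maze.sense(north) ~> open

% 15. stack.push(north) ~> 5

% 16. maze.move(north) ~> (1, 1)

% 17. maze.sense(north) ~> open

% 18. stack.push(north) ~> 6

% 19. maze.move(north) ~> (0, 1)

% 20. maze.sense(east) ~> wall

% 21. maze.sense(west) ~> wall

% 22. stack.pop() ~> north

% 23. maze.move(south) ~> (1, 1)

% 24. maze.sense(east) ~> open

% 25. stack.push(east) ~> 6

% 26. maze.move(east) ~> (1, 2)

% 27. maze.sense(south) ~> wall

% 28. maze.sense(east) ~> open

% 29. stack.push(east) ~> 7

% 30. maze.move(east) ~> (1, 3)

% 31. maze.sense(north) ~> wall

% 32. maze.sense(south) ~> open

% 33. stack.push(south) ~> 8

% 34. maze.move(south) ~> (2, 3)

% 35. maze.sense(south) ~> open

% 36. stack.push(south) ~> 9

% 37. maze.move(south) ~> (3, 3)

% 38. maze.sense(south) ~> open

% 39. stack.push(south) ~> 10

% 40. maze.move(south) ~> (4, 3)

% 41. maze.sense(south) ~> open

% 42. stack.push(south) ~> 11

% 43. maze.move(south) ~> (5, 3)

% 44. maze.sense(east) ~> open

% 45. stack.push(east) ~> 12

% 46. maze.move(east) ~> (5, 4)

% 47. maze.sense(north) ~> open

% 48. stack.push(north) ~> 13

% 49. maze.move(north) ~> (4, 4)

% 50. maze.sense(north) ~> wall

% 51. stack.pop() ~> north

% 52. maze.move(south) ~> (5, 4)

% 53. stack.pop() ~> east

% 54. maze.move(west) ~> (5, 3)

% 55. maze.sense(west) ~> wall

% 56. stack.pop() ~> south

% 57. maze.move(north) ~> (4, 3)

% 58. maze.sense(west) ~> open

% 59. stack.push(west) ~> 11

% 60. maze.move(west) ~> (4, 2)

% 61. maze.sense(north) ~> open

% 62. stack.push(north) ~> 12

% 63. maze.move(north) ~> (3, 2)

% 64. maze.sense(west) ~> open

% 65. stack.push(west) ~> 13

% 66. maze.move(west) ~> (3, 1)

% 67. maze.sense(south) ~> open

% 68. stack.push(south) ~> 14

% 69. maze.move(south) ~> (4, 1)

% 70. maze.sense(south) ~> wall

% 71. stack.pop() ~> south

% 72. maze.move(north) ~> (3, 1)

% 73. stack.pop() ~> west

% 74. maze.move(east) ~> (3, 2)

% 75. stack.pop() ~> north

% 76. maze.move(south) ~> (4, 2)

% 77. stack.pop() ~> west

% 78. maze.move(east) ~> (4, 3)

% 79. stack.pop() ~> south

% 80. maze.move(north) ~> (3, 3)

% 81. stack.pop() ~> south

% 82. maze.move(north) ~> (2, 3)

% 83. maze.sense(east) ~> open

% 84. stack.push(east) ~> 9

% 85. maze.move(east) ~> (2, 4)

% 86. maze.sense(north) ~> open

% 87. stack.push(north) ~> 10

% 88. maze.move(north) ~> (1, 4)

% 89. maze.sense(north) ~> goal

% 90. maze.move(north) ~> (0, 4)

Answer: (0, 4)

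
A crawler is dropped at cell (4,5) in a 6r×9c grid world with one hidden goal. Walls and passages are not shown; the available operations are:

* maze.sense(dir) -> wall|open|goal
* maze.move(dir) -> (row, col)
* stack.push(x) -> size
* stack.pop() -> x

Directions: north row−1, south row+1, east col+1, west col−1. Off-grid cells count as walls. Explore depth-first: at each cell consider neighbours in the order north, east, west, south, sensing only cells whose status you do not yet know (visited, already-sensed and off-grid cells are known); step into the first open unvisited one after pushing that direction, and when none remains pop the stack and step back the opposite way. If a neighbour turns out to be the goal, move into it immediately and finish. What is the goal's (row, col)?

I use maze.sense passing north, : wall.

I call maze.sense passing east, → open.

Using stack.push passing east, and observe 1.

Then maze.move passing east, — result: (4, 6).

Using maze.sense passing north, and get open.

Then stack.push passing north, and observe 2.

I invoke maze.move passing north, which returns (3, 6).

Now I run maze.sense passing north, yielding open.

Using stack.push passing north, and observe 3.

Using maze.move passing north, and observe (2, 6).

Calling maze.sense passing north, : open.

I use stack.push passing north, and observe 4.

Next I call maze.move passing north, : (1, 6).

I try maze.sense passing north, and see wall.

Then maze.sense passing east, → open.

I try stack.push passing east, which returns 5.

Using maze.move passing east, and see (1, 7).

Next I call maze.sense passing north, and see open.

I run stack.push passing north, yielding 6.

I try maze.move passing north, : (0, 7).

I try maze.sense passing east, which returns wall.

Then stack.pop, yielding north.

I invoke maze.move passing south, : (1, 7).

I invoke maze.sense passing east, yielding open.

Then stack.push passing east, yielding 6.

I run maze.move passing east, : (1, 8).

I use maze.sense passing south, and get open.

I run stack.push passing south, and get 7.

Next I call maze.move passing south, → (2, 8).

I call maze.sense passing west, giving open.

Then stack.push passing west, giving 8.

Next I call maze.move passing west, and see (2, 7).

Calling maze.sense passing south, and see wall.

Using stack.pop(), and observe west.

I use maze.move passing east, : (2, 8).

Next I call maze.sense passing south, : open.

Calling stack.push passing south, which returns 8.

I call maze.move passing south, — result: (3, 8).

I use maze.sense passing south, which returns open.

I invoke stack.push passing south, and see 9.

I use maze.move passing south, and observe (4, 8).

I run maze.sense passing west, yielding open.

I run stack.push passing west, giving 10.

Using maze.move passing west, which returns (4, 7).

I call maze.sense passing south, and get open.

Using stack.push passing south, : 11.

Invoking maze.move passing south, giving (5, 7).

Calling maze.sense passing east, and observe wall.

Using maze.sense passing west, which returns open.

I invoke stack.push passing west, and get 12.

Then maze.move passing west, and get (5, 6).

I try maze.sense passing west, yielding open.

I call stack.push passing west, and see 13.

I call maze.move passing west, and observe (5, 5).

Using maze.sense passing west, and observe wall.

I call stack.pop, yielding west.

Invoking maze.move passing east, — result: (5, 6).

I run stack.pop, which returns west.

Using maze.move passing east, — result: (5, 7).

Next I call stack.pop(), which returns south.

Next I call maze.move passing north, : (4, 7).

I try stack.pop, and observe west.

I call maze.move passing east, and observe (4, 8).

Invoking stack.pop, : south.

I use maze.move passing north, yielding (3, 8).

Next I call stack.pop(), and see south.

I use maze.move passing north, yielding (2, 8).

Then stack.pop(), yielding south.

Next I call maze.move passing north, and get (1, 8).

Next I call stack.pop(), which returns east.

Next I call maze.move passing west, → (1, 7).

Using stack.pop, : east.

I use maze.move passing west, and get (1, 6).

Invoking maze.sense passing west, → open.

I use stack.push passing west, : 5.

Invoking maze.move passing west, which returns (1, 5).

Next I call maze.sense passing north, → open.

I invoke stack.push passing north, : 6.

Then maze.move passing north, → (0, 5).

Next I call maze.sense passing west, : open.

Next I call stack.push passing west, and get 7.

I try maze.move passing west, yielding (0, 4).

I try maze.sense passing west, and observe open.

I call stack.push passing west, : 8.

I try maze.move passing west, yielding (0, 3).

Then maze.sense passing west, which returns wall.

Invoking maze.sense passing south, — result: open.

Using stack.push passing south, → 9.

Next I call maze.move passing south, yielding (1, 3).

I use maze.sense passing east, and see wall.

I invoke maze.sense passing west, which returns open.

Now I run stack.push passing west, and see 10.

Using maze.move passing west, and get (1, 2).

I call maze.sense passing west, and observe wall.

Using maze.sense passing south, : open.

Invoking stack.push passing south, and get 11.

I try maze.move passing south, yielding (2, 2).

Now I run maze.sense passing east, and observe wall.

I use maze.sense passing west, and observe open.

Invoking stack.push passing west, : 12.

Next I call maze.move passing west, — result: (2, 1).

Calling maze.sense passing west, giving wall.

Using maze.sense passing south, — result: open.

I run stack.push passing south, → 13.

I use maze.move passing south, : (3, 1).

I run maze.sense passing east, giving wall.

I try maze.sense passing west, : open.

I call stack.push passing west, → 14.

Invoking maze.move passing west, and get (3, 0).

Then maze.sense passing south, and observe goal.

I call maze.move passing south, giving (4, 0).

Answer: (4, 0)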